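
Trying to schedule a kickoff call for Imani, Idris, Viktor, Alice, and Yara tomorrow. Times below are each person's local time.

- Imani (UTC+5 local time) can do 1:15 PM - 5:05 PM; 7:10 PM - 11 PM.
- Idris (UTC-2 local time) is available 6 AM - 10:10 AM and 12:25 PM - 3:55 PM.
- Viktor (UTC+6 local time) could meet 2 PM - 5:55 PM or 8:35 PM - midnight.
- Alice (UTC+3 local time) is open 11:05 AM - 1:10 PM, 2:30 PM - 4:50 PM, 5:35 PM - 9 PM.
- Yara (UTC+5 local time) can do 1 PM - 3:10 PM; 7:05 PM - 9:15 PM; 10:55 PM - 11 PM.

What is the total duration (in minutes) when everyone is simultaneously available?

Imani in UTC: 08:15-12:05, 14:10-18:00 (subtract 5h to convert from UTC+5).
Idris in UTC: 08:00-12:10, 14:25-17:55 (add 2h to convert from UTC-2).
Viktor in UTC: 08:00-11:55, 14:35-18:00 (subtract 6h to convert from UTC+6).
Alice in UTC: 08:05-10:10, 11:30-13:50, 14:35-18:00 (subtract 3h to convert from UTC+3).
Yara in UTC: 08:00-10:10, 14:05-16:15, 17:55-18:00 (subtract 5h to convert from UTC+5).
Imani ∩ Idris: 08:15-12:05, 14:25-17:55.
Imani ∩ Idris ∩ Viktor: 08:15-11:55, 14:35-17:55.
Imani ∩ Idris ∩ Viktor ∩ Alice: 08:15-10:10, 11:30-11:55, 14:35-17:55.
Imani ∩ Idris ∩ Viktor ∩ Alice ∩ Yara: 08:15-10:10, 14:35-16:15.
So the common availability across everyone is 08:15-10:10, 14:35-16:15.
Summing the common windows: 115 + 100 = 215 minutes.

215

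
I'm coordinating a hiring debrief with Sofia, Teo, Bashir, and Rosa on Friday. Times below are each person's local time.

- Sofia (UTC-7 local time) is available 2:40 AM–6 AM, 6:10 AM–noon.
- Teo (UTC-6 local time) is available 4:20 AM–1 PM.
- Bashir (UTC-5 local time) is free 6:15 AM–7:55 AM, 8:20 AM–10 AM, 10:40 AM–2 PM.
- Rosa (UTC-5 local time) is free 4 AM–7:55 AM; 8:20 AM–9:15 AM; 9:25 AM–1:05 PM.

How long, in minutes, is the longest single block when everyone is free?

Sofia in UTC: 09:40-13:00, 13:10-19:00 (add 7h to convert from UTC-7).
Teo in UTC: 10:20-19:00 (add 6h to convert from UTC-6).
Bashir in UTC: 11:15-12:55, 13:20-15:00, 15:40-19:00 (add 5h to convert from UTC-5).
Rosa in UTC: 09:00-12:55, 13:20-14:15, 14:25-18:05 (add 5h to convert from UTC-5).
Sofia ∩ Teo: 10:20-13:00, 13:10-19:00.
Sofia ∩ Teo ∩ Bashir: 11:15-12:55, 13:20-15:00, 15:40-19:00.
Sofia ∩ Teo ∩ Bashir ∩ Rosa: 11:15-12:55, 13:20-14:15, 14:25-15:00, 15:40-18:05.
The longest is 15:40-18:05 at 145 minutes.

145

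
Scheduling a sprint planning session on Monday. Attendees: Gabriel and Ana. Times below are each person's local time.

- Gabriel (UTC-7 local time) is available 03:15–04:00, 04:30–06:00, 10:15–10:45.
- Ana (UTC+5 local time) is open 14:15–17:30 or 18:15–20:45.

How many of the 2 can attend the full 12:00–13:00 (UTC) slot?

Gabriel in UTC: 10:15-11:00, 11:30-13:00, 17:15-17:45 (add 7h to convert from UTC-7).
Ana in UTC: 09:15-12:30, 13:15-15:45 (subtract 5h to convert from UTC+5).
Gabriel can make the full 12:00-13:00 slot — that's 1.

1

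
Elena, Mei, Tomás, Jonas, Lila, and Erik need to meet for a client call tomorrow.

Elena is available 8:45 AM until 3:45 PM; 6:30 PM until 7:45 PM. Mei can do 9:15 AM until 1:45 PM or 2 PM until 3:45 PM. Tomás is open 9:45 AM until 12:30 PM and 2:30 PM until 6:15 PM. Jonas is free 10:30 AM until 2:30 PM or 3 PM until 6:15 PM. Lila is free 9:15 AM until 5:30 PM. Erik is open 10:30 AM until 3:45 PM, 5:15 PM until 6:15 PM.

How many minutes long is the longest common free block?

120

Elena ∩ Mei: 09:15-13:45, 14:00-15:45.
Elena ∩ Mei ∩ Tomás: 09:45-12:30, 14:30-15:45.
Elena ∩ Mei ∩ Tomás ∩ Jonas: 10:30-12:30, 15:00-15:45.
Elena ∩ Mei ∩ Tomás ∩ Jonas ∩ Lila: 10:30-12:30, 15:00-15:45.
Elena ∩ Mei ∩ Tomás ∩ Jonas ∩ Lila ∩ Erik: 10:30-12:30, 15:00-15:45.
So the common availability across everyone is 10:30-12:30, 15:00-15:45.
The longest is 10:30-12:30 at 120 minutes.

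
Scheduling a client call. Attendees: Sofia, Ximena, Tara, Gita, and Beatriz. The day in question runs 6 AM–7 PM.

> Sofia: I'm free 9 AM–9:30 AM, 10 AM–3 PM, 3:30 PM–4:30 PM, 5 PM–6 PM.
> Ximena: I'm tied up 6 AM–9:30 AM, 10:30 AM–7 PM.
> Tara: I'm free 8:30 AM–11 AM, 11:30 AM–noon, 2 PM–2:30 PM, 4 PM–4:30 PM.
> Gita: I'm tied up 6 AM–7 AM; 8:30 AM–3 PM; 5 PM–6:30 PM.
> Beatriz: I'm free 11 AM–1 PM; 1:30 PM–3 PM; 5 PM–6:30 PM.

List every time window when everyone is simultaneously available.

Sofia free: 09:00-09:30, 10:00-15:00, 15:30-16:30, 17:00-18:00.
Ximena free: 09:30-10:30 (invert busy blocks within the working day).
Tara free: 08:30-11:00, 11:30-12:00, 14:00-14:30, 16:00-16:30.
Gita free: 07:00-08:30, 15:00-17:00, 18:30-19:00 (invert busy blocks within the working day).
Beatriz free: 11:00-13:00, 13:30-15:00, 17:00-18:30.
Sofia ∩ Ximena: 10:00-10:30.
Sofia ∩ Ximena ∩ Tara: 10:00-10:30.
Sofia ∩ Ximena ∩ Tara ∩ Gita: ∅.
Sofia ∩ Ximena ∩ Tara ∩ Gita ∩ Beatriz: ∅.
There is no time when everyone is free.

none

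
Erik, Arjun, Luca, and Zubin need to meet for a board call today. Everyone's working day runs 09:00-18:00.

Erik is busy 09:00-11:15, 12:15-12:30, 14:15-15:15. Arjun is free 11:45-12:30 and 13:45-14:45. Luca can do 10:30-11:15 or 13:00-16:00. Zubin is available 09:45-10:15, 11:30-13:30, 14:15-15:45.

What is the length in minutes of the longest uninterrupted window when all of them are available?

Erik free: 11:15-12:15, 12:30-14:15, 15:15-18:00 (invert busy blocks within the working day).
Arjun free: 11:45-12:30, 13:45-14:45.
Luca free: 10:30-11:15, 13:00-16:00.
Zubin free: 09:45-10:15, 11:30-13:30, 14:15-15:45.
Erik ∩ Arjun: 11:45-12:15, 13:45-14:15.
Erik ∩ Arjun ∩ Luca: 13:45-14:15.
Erik ∩ Arjun ∩ Luca ∩ Zubin: ∅.
There is no time when everyone is free.
No common window exists, so the longest block is 0 minutes.

0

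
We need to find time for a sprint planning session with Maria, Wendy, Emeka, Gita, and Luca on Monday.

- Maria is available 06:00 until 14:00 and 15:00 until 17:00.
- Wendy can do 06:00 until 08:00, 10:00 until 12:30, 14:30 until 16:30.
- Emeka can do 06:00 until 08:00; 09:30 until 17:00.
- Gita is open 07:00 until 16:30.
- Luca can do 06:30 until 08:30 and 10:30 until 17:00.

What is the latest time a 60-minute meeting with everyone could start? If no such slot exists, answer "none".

15:30

Maria ∩ Wendy: 06:00-08:00, 10:00-12:30, 15:00-16:30.
Maria ∩ Wendy ∩ Emeka: 06:00-08:00, 10:00-12:30, 15:00-16:30.
Maria ∩ Wendy ∩ Emeka ∩ Gita: 07:00-08:00, 10:00-12:30, 15:00-16:30.
Maria ∩ Wendy ∩ Emeka ∩ Gita ∩ Luca: 07:00-08:00, 10:30-12:30, 15:00-16:30.
The last common window of at least 60 minutes is 15:00-16:30; a 60-minute meeting can start as late as 15:30 and still end by 16:30.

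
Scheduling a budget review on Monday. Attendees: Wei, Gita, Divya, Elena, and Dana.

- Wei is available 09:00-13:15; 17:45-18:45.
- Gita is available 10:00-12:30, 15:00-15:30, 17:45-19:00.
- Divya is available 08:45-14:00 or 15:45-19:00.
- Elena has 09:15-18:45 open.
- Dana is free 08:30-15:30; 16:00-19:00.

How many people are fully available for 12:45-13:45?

Divya, Elena, and Dana can make the full 12:45-13:45 slot — that's 3.

3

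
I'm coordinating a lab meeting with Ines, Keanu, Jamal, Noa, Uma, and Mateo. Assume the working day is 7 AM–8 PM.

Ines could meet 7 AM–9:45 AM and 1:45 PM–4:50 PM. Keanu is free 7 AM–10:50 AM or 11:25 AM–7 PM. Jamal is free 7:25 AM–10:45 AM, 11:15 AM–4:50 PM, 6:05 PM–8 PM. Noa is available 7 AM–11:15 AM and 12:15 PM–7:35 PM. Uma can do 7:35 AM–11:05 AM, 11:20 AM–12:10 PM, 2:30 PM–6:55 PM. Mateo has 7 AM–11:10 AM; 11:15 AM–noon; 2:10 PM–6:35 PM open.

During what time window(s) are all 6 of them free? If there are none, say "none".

Ines ∩ Keanu: 07:00-09:45, 13:45-16:50.
Ines ∩ Keanu ∩ Jamal: 07:25-09:45, 13:45-16:50.
Ines ∩ Keanu ∩ Jamal ∩ Noa: 07:25-09:45, 13:45-16:50.
Ines ∩ Keanu ∩ Jamal ∩ Noa ∩ Uma: 07:35-09:45, 14:30-16:50.
Ines ∩ Keanu ∩ Jamal ∩ Noa ∩ Uma ∩ Mateo: 07:35-09:45, 14:30-16:50.
Those are the intersection windows.

07:35-09:45, 14:30-16:50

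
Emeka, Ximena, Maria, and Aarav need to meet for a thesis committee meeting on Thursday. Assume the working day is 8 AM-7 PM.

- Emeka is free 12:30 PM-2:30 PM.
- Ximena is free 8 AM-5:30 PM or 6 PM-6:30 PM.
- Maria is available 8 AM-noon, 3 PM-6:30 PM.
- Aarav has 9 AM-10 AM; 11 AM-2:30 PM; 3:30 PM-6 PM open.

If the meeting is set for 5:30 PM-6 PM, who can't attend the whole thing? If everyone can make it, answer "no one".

Emeka, Ximena

Emeka: not fully free for 17:30-18:00. Ximena: not fully free for 17:30-18:00. Maria: free for 17:30-18:00. Aarav: free for 17:30-18:00.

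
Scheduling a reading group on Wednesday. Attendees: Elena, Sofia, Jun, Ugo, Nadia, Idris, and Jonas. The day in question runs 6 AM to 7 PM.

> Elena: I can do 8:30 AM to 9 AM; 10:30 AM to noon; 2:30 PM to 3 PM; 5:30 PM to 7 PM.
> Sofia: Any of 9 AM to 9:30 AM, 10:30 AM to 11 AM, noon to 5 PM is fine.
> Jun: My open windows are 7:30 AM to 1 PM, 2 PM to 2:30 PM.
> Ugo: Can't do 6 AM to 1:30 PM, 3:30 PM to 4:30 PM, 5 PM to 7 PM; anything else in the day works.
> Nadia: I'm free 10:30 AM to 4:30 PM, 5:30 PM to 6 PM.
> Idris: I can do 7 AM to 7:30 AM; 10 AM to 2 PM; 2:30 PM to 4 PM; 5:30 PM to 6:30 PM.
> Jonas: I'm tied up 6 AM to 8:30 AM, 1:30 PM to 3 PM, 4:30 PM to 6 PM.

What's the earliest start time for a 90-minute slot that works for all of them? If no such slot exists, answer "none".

Elena free: 08:30-09:00, 10:30-12:00, 14:30-15:00, 17:30-19:00.
Sofia free: 09:00-09:30, 10:30-11:00, 12:00-17:00.
Jun free: 07:30-13:00, 14:00-14:30.
Ugo free: 13:30-15:30, 16:30-17:00 (invert busy blocks within the working day).
Nadia free: 10:30-16:30, 17:30-18:00.
Idris free: 07:00-07:30, 10:00-14:00, 14:30-16:00, 17:30-18:30.
Jonas free: 08:30-13:30, 15:00-16:30, 18:00-19:00 (invert busy blocks within the working day).
Elena ∩ Sofia: 10:30-11:00, 14:30-15:00.
Elena ∩ Sofia ∩ Jun: 10:30-11:00.
Elena ∩ Sofia ∩ Jun ∩ Ugo: ∅.
Elena ∩ Sofia ∩ Jun ∩ Ugo ∩ Nadia: ∅.
Elena ∩ Sofia ∩ Jun ∩ Ugo ∩ Nadia ∩ Idris: ∅.
Elena ∩ Sofia ∩ Jun ∩ Ugo ∩ Nadia ∩ Idris ∩ Jonas: ∅.
There is no time when everyone is free.
No common window is at least 90 minutes long.

none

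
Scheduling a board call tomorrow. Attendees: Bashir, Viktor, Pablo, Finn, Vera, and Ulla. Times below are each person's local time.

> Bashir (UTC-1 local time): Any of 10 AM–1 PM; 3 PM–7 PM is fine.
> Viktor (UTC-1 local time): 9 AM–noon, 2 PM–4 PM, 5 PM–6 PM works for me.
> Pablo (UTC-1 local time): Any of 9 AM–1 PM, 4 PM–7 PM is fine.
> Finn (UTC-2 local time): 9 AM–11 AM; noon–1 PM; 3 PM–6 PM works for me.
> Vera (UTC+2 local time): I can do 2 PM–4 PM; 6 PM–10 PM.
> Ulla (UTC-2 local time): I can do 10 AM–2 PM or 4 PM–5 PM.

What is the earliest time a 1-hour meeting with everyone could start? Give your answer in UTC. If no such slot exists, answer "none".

Bashir in UTC: 11:00-14:00, 16:00-20:00 (add 1h to convert from UTC-1).
Viktor in UTC: 10:00-13:00, 15:00-17:00, 18:00-19:00 (add 1h to convert from UTC-1).
Pablo in UTC: 10:00-14:00, 17:00-20:00 (add 1h to convert from UTC-1).
Finn in UTC: 11:00-13:00, 14:00-15:00, 17:00-20:00 (add 2h to convert from UTC-2).
Vera in UTC: 12:00-14:00, 16:00-20:00 (subtract 2h to convert from UTC+2).
Ulla in UTC: 12:00-16:00, 18:00-19:00 (add 2h to convert from UTC-2).
Bashir ∩ Viktor: 11:00-13:00, 16:00-17:00, 18:00-19:00.
Bashir ∩ Viktor ∩ Pablo: 11:00-13:00, 18:00-19:00.
Bashir ∩ Viktor ∩ Pablo ∩ Finn: 11:00-13:00, 18:00-19:00.
Bashir ∩ Viktor ∩ Pablo ∩ Finn ∩ Vera: 12:00-13:00, 18:00-19:00.
Bashir ∩ Viktor ∩ Pablo ∩ Finn ∩ Vera ∩ Ulla: 12:00-13:00, 18:00-19:00.
The first common window of at least 60 minutes is 12:00-13:00, so the earliest start is 12:00.

12:00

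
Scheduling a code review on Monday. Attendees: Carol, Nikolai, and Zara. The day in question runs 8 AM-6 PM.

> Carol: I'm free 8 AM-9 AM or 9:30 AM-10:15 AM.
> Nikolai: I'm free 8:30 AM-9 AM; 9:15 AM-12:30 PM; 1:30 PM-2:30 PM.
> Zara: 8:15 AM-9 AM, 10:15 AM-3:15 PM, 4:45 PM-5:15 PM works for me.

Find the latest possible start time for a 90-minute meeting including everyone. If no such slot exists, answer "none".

none

Carol ∩ Nikolai: 08:30-09:00, 09:30-10:15.
Carol ∩ Nikolai ∩ Zara: 08:30-09:00.
Those are the intersection windows.
No common window is at least 90 minutes long.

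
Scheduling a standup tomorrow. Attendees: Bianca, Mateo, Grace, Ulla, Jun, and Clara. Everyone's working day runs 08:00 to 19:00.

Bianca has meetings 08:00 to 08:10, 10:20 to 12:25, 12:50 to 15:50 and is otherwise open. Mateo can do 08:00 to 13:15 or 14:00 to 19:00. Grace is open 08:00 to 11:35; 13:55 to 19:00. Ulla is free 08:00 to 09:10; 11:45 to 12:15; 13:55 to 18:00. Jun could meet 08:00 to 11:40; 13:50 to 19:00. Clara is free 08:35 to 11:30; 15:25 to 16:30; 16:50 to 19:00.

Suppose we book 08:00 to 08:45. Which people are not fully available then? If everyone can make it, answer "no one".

Bianca free: 08:10-10:20, 12:25-12:50, 15:50-19:00 (invert busy blocks within the working day).
Mateo free: 08:00-13:15, 14:00-19:00.
Grace free: 08:00-11:35, 13:55-19:00.
Ulla free: 08:00-09:10, 11:45-12:15, 13:55-18:00.
Jun free: 08:00-11:40, 13:50-19:00.
Clara free: 08:35-11:30, 15:25-16:30, 16:50-19:00.
Bianca: not fully free for 08:00-08:45. Mateo: free for 08:00-08:45. Grace: free for 08:00-08:45. Ulla: free for 08:00-08:45. Jun: free for 08:00-08:45. Clara: not fully free for 08:00-08:45.

Bianca, Clara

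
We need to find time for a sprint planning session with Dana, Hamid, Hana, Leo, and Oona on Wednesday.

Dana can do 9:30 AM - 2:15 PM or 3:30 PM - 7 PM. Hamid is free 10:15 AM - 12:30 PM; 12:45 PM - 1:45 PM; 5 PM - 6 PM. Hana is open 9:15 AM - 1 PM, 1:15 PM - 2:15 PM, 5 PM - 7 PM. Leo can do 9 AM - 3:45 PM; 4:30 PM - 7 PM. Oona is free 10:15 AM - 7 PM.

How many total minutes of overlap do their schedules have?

Dana ∩ Hamid: 10:15-12:30, 12:45-13:45, 17:00-18:00.
Dana ∩ Hamid ∩ Hana: 10:15-12:30, 12:45-13:00, 13:15-13:45, 17:00-18:00.
Dana ∩ Hamid ∩ Hana ∩ Leo: 10:15-12:30, 12:45-13:00, 13:15-13:45, 17:00-18:00.
Dana ∩ Hamid ∩ Hana ∩ Leo ∩ Oona: 10:15-12:30, 12:45-13:00, 13:15-13:45, 17:00-18:00.
Those are the intersection windows.
Summing the common windows: 135 + 15 + 30 + 60 = 240 minutes.

240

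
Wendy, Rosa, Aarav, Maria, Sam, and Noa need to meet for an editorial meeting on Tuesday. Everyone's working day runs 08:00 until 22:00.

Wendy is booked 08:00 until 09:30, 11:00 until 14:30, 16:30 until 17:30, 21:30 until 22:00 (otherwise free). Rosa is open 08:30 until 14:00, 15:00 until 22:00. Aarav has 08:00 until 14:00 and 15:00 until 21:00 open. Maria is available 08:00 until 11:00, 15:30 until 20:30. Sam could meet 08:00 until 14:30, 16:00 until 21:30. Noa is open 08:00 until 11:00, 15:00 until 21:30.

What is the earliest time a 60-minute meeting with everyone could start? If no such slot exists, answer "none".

Wendy free: 09:30-11:00, 14:30-16:30, 17:30-21:30 (invert busy blocks within the working day).
Rosa free: 08:30-14:00, 15:00-22:00.
Aarav free: 08:00-14:00, 15:00-21:00.
Maria free: 08:00-11:00, 15:30-20:30.
Sam free: 08:00-14:30, 16:00-21:30.
Noa free: 08:00-11:00, 15:00-21:30.
Wendy ∩ Rosa: 09:30-11:00, 15:00-16:30, 17:30-21:30.
Wendy ∩ Rosa ∩ Aarav: 09:30-11:00, 15:00-16:30, 17:30-21:00.
Wendy ∩ Rosa ∩ Aarav ∩ Maria: 09:30-11:00, 15:30-16:30, 17:30-20:30.
Wendy ∩ Rosa ∩ Aarav ∩ Maria ∩ Sam: 09:30-11:00, 16:00-16:30, 17:30-20:30.
Wendy ∩ Rosa ∩ Aarav ∩ Maria ∩ Sam ∩ Noa: 09:30-11:00, 16:00-16:30, 17:30-20:30.
The first common window of at least 60 minutes is 09:30-11:00, so the earliest start is 09:30.

09:30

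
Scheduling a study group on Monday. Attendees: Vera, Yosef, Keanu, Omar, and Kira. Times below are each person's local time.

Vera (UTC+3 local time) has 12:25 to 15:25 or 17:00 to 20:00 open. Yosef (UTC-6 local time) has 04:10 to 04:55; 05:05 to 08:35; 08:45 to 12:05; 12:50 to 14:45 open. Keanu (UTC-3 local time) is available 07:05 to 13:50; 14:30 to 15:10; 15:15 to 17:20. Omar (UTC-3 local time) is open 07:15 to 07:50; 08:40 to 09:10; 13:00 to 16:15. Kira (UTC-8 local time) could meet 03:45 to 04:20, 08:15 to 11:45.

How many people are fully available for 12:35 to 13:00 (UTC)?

Vera in UTC: 09:25-12:25, 14:00-17:00 (subtract 3h to convert from UTC+3).
Yosef in UTC: 10:10-10:55, 11:05-14:35, 14:45-18:05, 18:50-20:45 (add 6h to convert from UTC-6).
Keanu in UTC: 10:05-16:50, 17:30-18:10, 18:15-20:20 (add 3h to convert from UTC-3).
Omar in UTC: 10:15-10:50, 11:40-12:10, 16:00-19:15 (add 3h to convert from UTC-3).
Kira in UTC: 11:45-12:20, 16:15-19:45 (add 8h to convert from UTC-8).
Yosef and Keanu can make the full 12:35-13:00 slot — that's 2.

2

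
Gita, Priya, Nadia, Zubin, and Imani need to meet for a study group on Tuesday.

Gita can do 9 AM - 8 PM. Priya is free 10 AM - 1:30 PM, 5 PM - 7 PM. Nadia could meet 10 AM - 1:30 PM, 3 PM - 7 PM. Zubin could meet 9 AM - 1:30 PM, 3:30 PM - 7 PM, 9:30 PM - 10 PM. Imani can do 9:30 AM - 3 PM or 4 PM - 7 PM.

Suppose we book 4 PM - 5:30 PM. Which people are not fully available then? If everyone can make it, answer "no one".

Gita: free for 16:00-17:30. Priya: not fully free for 16:00-17:30. Nadia: free for 16:00-17:30. Zubin: free for 16:00-17:30. Imani: free for 16:00-17:30.

Priya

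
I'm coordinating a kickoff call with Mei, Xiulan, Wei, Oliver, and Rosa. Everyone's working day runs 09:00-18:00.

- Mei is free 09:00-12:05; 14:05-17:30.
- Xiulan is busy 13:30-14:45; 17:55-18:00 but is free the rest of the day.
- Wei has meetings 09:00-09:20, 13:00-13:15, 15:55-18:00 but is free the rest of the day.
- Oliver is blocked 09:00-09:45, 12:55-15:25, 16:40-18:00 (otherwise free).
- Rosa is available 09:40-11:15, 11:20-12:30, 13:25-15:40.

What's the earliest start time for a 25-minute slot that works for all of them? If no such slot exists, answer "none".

09:45

Mei free: 09:00-12:05, 14:05-17:30.
Xiulan free: 09:00-13:30, 14:45-17:55 (invert busy blocks within the working day).
Wei free: 09:20-13:00, 13:15-15:55 (invert busy blocks within the working day).
Oliver free: 09:45-12:55, 15:25-16:40 (invert busy blocks within the working day).
Rosa free: 09:40-11:15, 11:20-12:30, 13:25-15:40.
Mei ∩ Xiulan: 09:00-12:05, 14:45-17:30.
Mei ∩ Xiulan ∩ Wei: 09:20-12:05, 14:45-15:55.
Mei ∩ Xiulan ∩ Wei ∩ Oliver: 09:45-12:05, 15:25-15:55.
Mei ∩ Xiulan ∩ Wei ∩ Oliver ∩ Rosa: 09:45-11:15, 11:20-12:05, 15:25-15:40.
The first common window of at least 25 minutes is 09:45-11:15, so the earliest start is 09:45.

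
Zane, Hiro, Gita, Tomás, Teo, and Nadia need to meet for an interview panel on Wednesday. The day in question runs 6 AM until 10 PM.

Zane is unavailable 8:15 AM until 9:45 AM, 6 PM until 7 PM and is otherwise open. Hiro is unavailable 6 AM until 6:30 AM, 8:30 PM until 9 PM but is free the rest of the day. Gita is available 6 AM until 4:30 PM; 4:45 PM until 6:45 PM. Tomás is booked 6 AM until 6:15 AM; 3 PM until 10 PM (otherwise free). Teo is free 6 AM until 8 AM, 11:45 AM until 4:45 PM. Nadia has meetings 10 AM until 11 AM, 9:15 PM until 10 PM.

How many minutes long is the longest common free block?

Zane free: 06:00-08:15, 09:45-18:00, 19:00-22:00 (invert busy blocks within the working day).
Hiro free: 06:30-20:30, 21:00-22:00 (invert busy blocks within the working day).
Gita free: 06:00-16:30, 16:45-18:45.
Tomás free: 06:15-15:00 (invert busy blocks within the working day).
Teo free: 06:00-08:00, 11:45-16:45.
Nadia free: 06:00-10:00, 11:00-21:15 (invert busy blocks within the working day).
Zane ∩ Hiro: 06:30-08:15, 09:45-18:00, 19:00-20:30, 21:00-22:00.
Zane ∩ Hiro ∩ Gita: 06:30-08:15, 09:45-16:30, 16:45-18:00.
Zane ∩ Hiro ∩ Gita ∩ Tomás: 06:30-08:15, 09:45-15:00.
Zane ∩ Hiro ∩ Gita ∩ Tomás ∩ Teo: 06:30-08:00, 11:45-15:00.
Zane ∩ Hiro ∩ Gita ∩ Tomás ∩ Teo ∩ Nadia: 06:30-08:00, 11:45-15:00.
The longest is 11:45-15:00 at 195 minutes.

195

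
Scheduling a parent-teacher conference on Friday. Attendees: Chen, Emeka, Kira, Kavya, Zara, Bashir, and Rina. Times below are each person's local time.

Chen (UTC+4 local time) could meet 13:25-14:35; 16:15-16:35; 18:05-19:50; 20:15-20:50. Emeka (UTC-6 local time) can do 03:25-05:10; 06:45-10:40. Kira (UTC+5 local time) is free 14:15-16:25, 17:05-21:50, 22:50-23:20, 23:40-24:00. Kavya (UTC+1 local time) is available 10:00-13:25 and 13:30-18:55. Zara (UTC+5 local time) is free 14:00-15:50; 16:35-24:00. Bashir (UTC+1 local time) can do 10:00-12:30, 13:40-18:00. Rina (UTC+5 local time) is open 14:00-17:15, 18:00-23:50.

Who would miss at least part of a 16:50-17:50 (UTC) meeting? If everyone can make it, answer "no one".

Chen in UTC: 09:25-10:35, 12:15-12:35, 14:05-15:50, 16:15-16:50 (subtract 4h to convert from UTC+4).
Emeka in UTC: 09:25-11:10, 12:45-16:40 (add 6h to convert from UTC-6).
Kira in UTC: 09:15-11:25, 12:05-16:50, 17:50-18:20, 18:40-19:00 (subtract 5h to convert from UTC+5).
Kavya in UTC: 09:00-12:25, 12:30-17:55 (subtract 1h to convert from UTC+1).
Zara in UTC: 09:00-10:50, 11:35-19:00 (subtract 5h to convert from UTC+5).
Bashir in UTC: 09:00-11:30, 12:40-17:00 (subtract 1h to convert from UTC+1).
Rina in UTC: 09:00-12:15, 13:00-18:50 (subtract 5h to convert from UTC+5).
Chen: not fully free for 16:50-17:50. Emeka: not fully free for 16:50-17:50. Kira: not fully free for 16:50-17:50. Kavya: free for 16:50-17:50. Zara: free for 16:50-17:50. Bashir: not fully free for 16:50-17:50. Rina: free for 16:50-17:50.

Bashir, Chen, Emeka, Kira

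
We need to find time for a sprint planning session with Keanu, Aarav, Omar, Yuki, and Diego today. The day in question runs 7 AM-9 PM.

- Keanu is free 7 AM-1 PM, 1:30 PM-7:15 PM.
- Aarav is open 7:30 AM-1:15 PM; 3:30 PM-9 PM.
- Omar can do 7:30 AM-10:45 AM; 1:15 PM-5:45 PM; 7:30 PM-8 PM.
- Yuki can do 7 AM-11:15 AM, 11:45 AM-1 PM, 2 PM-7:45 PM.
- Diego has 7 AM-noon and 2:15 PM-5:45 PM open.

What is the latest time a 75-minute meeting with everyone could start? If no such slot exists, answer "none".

Keanu ∩ Aarav: 07:30-13:00, 15:30-19:15.
Keanu ∩ Aarav ∩ Omar: 07:30-10:45, 15:30-17:45.
Keanu ∩ Aarav ∩ Omar ∩ Yuki: 07:30-10:45, 15:30-17:45.
Keanu ∩ Aarav ∩ Omar ∩ Yuki ∩ Diego: 07:30-10:45, 15:30-17:45.
The last common window of at least 75 minutes is 15:30-17:45; a 75-minute meeting can start as late as 16:30 and still end by 17:45.

16:30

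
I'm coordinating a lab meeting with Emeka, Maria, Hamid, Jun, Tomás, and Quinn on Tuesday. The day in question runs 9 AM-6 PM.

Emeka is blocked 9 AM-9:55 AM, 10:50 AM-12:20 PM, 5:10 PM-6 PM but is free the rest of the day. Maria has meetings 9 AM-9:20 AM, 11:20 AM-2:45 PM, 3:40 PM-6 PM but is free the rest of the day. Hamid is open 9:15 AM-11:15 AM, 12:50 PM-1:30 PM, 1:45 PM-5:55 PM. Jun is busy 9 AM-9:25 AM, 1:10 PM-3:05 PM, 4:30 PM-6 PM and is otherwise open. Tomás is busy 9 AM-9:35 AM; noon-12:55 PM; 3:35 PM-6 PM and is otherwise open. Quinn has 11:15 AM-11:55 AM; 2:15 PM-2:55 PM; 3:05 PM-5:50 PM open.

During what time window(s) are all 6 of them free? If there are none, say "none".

Emeka free: 09:55-10:50, 12:20-17:10 (invert busy blocks within the working day).
Maria free: 09:20-11:20, 14:45-15:40 (invert busy blocks within the working day).
Hamid free: 09:15-11:15, 12:50-13:30, 13:45-17:55.
Jun free: 09:25-13:10, 15:05-16:30 (invert busy blocks within the working day).
Tomás free: 09:35-12:00, 12:55-15:35 (invert busy blocks within the working day).
Quinn free: 11:15-11:55, 14:15-14:55, 15:05-17:50.
Emeka ∩ Maria: 09:55-10:50, 14:45-15:40.
Emeka ∩ Maria ∩ Hamid: 09:55-10:50, 14:45-15:40.
Emeka ∩ Maria ∩ Hamid ∩ Jun: 09:55-10:50, 15:05-15:40.
Emeka ∩ Maria ∩ Hamid ∩ Jun ∩ Tomás: 09:55-10:50, 15:05-15:35.
Emeka ∩ Maria ∩ Hamid ∩ Jun ∩ Tomás ∩ Quinn: 15:05-15:35.
So the common availability across everyone is 15:05-15:35.

15:05-15:35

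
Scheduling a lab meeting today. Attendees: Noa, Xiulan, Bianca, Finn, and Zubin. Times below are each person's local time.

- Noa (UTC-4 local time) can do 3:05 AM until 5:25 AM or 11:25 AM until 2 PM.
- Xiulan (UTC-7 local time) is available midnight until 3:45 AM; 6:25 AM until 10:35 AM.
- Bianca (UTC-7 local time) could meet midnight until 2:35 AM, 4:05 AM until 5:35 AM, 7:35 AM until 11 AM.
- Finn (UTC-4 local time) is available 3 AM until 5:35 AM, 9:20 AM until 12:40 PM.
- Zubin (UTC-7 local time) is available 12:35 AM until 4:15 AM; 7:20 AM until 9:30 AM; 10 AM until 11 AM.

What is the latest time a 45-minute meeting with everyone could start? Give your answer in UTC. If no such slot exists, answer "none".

Noa in UTC: 07:05-09:25, 15:25-18:00 (add 4h to convert from UTC-4).
Xiulan in UTC: 07:00-10:45, 13:25-17:35 (add 7h to convert from UTC-7).
Bianca in UTC: 07:00-09:35, 11:05-12:35, 14:35-18:00 (add 7h to convert from UTC-7).
Finn in UTC: 07:00-09:35, 13:20-16:40 (add 4h to convert from UTC-4).
Zubin in UTC: 07:35-11:15, 14:20-16:30, 17:00-18:00 (add 7h to convert from UTC-7).
Noa ∩ Xiulan: 07:05-09:25, 15:25-17:35.
Noa ∩ Xiulan ∩ Bianca: 07:05-09:25, 15:25-17:35.
Noa ∩ Xiulan ∩ Bianca ∩ Finn: 07:05-09:25, 15:25-16:40.
Noa ∩ Xiulan ∩ Bianca ∩ Finn ∩ Zubin: 07:35-09:25, 15:25-16:30.
So the common availability across everyone is 07:35-09:25, 15:25-16:30.
The last common window of at least 45 minutes is 15:25-16:30; a 45-minute meeting can start as late as 15:45 and still end by 16:30.

15:45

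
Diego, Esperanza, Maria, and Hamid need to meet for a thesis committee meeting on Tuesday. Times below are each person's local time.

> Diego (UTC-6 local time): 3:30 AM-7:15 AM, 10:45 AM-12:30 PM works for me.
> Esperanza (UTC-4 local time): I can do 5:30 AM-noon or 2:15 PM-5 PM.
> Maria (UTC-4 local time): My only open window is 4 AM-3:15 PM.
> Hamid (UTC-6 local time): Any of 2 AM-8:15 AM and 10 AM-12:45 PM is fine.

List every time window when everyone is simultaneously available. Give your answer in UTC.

Diego in UTC: 09:30-13:15, 16:45-18:30 (add 6h to convert from UTC-6).
Esperanza in UTC: 09:30-16:00, 18:15-21:00 (add 4h to convert from UTC-4).
Maria in UTC: 08:00-19:15 (add 4h to convert from UTC-4).
Hamid in UTC: 08:00-14:15, 16:00-18:45 (add 6h to convert from UTC-6).
Diego ∩ Esperanza: 09:30-13:15, 18:15-18:30.
Diego ∩ Esperanza ∩ Maria: 09:30-13:15, 18:15-18:30.
Diego ∩ Esperanza ∩ Maria ∩ Hamid: 09:30-13:15, 18:15-18:30.

09:30-13:15, 18:15-18:30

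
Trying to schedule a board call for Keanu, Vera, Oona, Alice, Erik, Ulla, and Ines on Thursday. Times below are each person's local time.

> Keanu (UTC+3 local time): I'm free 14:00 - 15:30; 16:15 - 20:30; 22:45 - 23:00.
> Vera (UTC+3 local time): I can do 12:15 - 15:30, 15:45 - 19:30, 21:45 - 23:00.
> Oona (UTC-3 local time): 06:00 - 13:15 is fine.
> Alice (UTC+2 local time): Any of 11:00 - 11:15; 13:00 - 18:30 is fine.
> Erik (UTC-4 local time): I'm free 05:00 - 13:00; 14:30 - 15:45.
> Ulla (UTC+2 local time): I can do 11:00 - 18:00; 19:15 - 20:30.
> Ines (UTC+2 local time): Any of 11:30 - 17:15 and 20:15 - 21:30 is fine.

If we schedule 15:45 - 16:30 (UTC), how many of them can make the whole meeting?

4

Keanu in UTC: 11:00-12:30, 13:15-17:30, 19:45-20:00 (subtract 3h to convert from UTC+3).
Vera in UTC: 09:15-12:30, 12:45-16:30, 18:45-20:00 (subtract 3h to convert from UTC+3).
Oona in UTC: 09:00-16:15 (add 3h to convert from UTC-3).
Alice in UTC: 09:00-09:15, 11:00-16:30 (subtract 2h to convert from UTC+2).
Erik in UTC: 09:00-17:00, 18:30-19:45 (add 4h to convert from UTC-4).
Ulla in UTC: 09:00-16:00, 17:15-18:30 (subtract 2h to convert from UTC+2).
Ines in UTC: 09:30-15:15, 18:15-19:30 (subtract 2h to convert from UTC+2).
Keanu, Vera, Alice, and Erik can make the full 15:45-16:30 slot — that's 4.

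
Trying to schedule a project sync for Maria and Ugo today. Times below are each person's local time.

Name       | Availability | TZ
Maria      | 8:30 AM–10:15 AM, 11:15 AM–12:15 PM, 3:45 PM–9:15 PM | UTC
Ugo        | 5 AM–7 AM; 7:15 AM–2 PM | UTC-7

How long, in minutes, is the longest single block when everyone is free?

Maria in UTC: 08:30-10:15, 11:15-12:15, 15:45-21:15.
Ugo in UTC: 12:00-14:00, 14:15-21:00 (add 7h to convert from UTC-7).
Maria ∩ Ugo: 12:00-12:15, 15:45-21:00.
So the common availability across everyone is 12:00-12:15, 15:45-21:00.
The longest is 15:45-21:00 at 315 minutes.

315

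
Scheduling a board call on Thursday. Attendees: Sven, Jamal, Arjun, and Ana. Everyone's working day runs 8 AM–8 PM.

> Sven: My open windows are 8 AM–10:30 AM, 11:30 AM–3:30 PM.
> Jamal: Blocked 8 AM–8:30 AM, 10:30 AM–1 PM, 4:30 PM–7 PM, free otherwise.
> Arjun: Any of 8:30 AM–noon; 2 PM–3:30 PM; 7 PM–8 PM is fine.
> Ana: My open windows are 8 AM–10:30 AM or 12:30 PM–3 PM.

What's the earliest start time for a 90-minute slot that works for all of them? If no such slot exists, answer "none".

08:30

Sven free: 08:00-10:30, 11:30-15:30.
Jamal free: 08:30-10:30, 13:00-16:30, 19:00-20:00 (invert busy blocks within the working day).
Arjun free: 08:30-12:00, 14:00-15:30, 19:00-20:00.
Ana free: 08:00-10:30, 12:30-15:00.
Sven ∩ Jamal: 08:30-10:30, 13:00-15:30.
Sven ∩ Jamal ∩ Arjun: 08:30-10:30, 14:00-15:30.
Sven ∩ Jamal ∩ Arjun ∩ Ana: 08:30-10:30, 14:00-15:00.
The first common window of at least 90 minutes is 08:30-10:30, so the earliest start is 08:30.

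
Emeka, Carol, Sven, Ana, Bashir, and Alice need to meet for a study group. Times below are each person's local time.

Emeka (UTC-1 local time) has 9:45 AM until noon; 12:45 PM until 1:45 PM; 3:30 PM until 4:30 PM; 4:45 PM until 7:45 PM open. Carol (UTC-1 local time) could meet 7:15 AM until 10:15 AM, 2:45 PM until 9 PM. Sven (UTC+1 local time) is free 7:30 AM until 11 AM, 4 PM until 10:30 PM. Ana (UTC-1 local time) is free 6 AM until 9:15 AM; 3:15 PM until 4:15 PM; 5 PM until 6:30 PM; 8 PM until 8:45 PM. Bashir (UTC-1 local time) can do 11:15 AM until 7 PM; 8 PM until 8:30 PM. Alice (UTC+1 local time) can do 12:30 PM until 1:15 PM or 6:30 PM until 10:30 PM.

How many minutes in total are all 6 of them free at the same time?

Emeka in UTC: 10:45-13:00, 13:45-14:45, 16:30-17:30, 17:45-20:45 (add 1h to convert from UTC-1).
Carol in UTC: 08:15-11:15, 15:45-22:00 (add 1h to convert from UTC-1).
Sven in UTC: 06:30-10:00, 15:00-21:30 (subtract 1h to convert from UTC+1).
Ana in UTC: 07:00-10:15, 16:15-17:15, 18:00-19:30, 21:00-21:45 (add 1h to convert from UTC-1).
Bashir in UTC: 12:15-20:00, 21:00-21:30 (add 1h to convert from UTC-1).
Alice in UTC: 11:30-12:15, 17:30-21:30 (subtract 1h to convert from UTC+1).
Emeka ∩ Carol: 10:45-11:15, 16:30-17:30, 17:45-20:45.
Emeka ∩ Carol ∩ Sven: 16:30-17:30, 17:45-20:45.
Emeka ∩ Carol ∩ Sven ∩ Ana: 16:30-17:15, 18:00-19:30.
Emeka ∩ Carol ∩ Sven ∩ Ana ∩ Bashir: 16:30-17:15, 18:00-19:30.
Emeka ∩ Carol ∩ Sven ∩ Ana ∩ Bashir ∩ Alice: 18:00-19:30.
Those are the intersection windows.
That's a single block of 90 minutes.

90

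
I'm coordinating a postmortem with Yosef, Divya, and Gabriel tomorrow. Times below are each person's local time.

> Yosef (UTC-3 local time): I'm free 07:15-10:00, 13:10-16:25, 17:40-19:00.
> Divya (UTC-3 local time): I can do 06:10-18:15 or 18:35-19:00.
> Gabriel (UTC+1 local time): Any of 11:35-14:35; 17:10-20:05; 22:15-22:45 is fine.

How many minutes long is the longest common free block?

175

Yosef in UTC: 10:15-13:00, 16:10-19:25, 20:40-22:00 (add 3h to convert from UTC-3).
Divya in UTC: 09:10-21:15, 21:35-22:00 (add 3h to convert from UTC-3).
Gabriel in UTC: 10:35-13:35, 16:10-19:05, 21:15-21:45 (subtract 1h to convert from UTC+1).
Yosef ∩ Divya: 10:15-13:00, 16:10-19:25, 20:40-21:15, 21:35-22:00.
Yosef ∩ Divya ∩ Gabriel: 10:35-13:00, 16:10-19:05, 21:35-21:45.
So the common availability across everyone is 10:35-13:00, 16:10-19:05, 21:35-21:45.
The longest is 16:10-19:05 at 175 minutes.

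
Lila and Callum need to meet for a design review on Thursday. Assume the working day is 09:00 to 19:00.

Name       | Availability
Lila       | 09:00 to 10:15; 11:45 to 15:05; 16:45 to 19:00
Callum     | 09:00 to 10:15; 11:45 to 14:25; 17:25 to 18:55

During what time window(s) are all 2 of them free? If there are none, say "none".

09:00-10:15, 11:45-14:25, 17:25-18:55

Lila ∩ Callum: 09:00-10:15, 11:45-14:25, 17:25-18:55.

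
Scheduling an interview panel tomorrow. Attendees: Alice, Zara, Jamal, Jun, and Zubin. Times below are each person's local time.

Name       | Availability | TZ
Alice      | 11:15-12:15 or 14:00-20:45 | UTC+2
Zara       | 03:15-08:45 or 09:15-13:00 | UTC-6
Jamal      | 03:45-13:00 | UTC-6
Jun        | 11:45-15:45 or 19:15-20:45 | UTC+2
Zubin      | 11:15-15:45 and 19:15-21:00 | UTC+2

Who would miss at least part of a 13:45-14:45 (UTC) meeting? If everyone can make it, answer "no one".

Alice in UTC: 09:15-10:15, 12:00-18:45 (subtract 2h to convert from UTC+2).
Zara in UTC: 09:15-14:45, 15:15-19:00 (add 6h to convert from UTC-6).
Jamal in UTC: 09:45-19:00 (add 6h to convert from UTC-6).
Jun in UTC: 09:45-13:45, 17:15-18:45 (subtract 2h to convert from UTC+2).
Zubin in UTC: 09:15-13:45, 17:15-19:00 (subtract 2h to convert from UTC+2).
Alice: free for 13:45-14:45. Zara: free for 13:45-14:45. Jamal: free for 13:45-14:45. Jun: not fully free for 13:45-14:45. Zubin: not fully free for 13:45-14:45.

Jun, Zubin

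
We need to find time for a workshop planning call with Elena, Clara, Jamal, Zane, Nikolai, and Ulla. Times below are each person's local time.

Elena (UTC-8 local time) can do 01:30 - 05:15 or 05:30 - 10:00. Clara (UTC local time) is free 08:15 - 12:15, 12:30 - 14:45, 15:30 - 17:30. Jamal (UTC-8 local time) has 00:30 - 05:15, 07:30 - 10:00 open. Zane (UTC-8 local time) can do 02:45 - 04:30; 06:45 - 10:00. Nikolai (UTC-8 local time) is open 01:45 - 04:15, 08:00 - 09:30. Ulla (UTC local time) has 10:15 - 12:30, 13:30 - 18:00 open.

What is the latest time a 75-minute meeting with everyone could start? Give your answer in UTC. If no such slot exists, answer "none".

16:15

Elena in UTC: 09:30-13:15, 13:30-18:00 (add 8h to convert from UTC-8).
Clara in UTC: 08:15-12:15, 12:30-14:45, 15:30-17:30.
Jamal in UTC: 08:30-13:15, 15:30-18:00 (add 8h to convert from UTC-8).
Zane in UTC: 10:45-12:30, 14:45-18:00 (add 8h to convert from UTC-8).
Nikolai in UTC: 09:45-12:15, 16:00-17:30 (add 8h to convert from UTC-8).
Ulla in UTC: 10:15-12:30, 13:30-18:00.
Elena ∩ Clara: 09:30-12:15, 12:30-13:15, 13:30-14:45, 15:30-17:30.
Elena ∩ Clara ∩ Jamal: 09:30-12:15, 12:30-13:15, 15:30-17:30.
Elena ∩ Clara ∩ Jamal ∩ Zane: 10:45-12:15, 15:30-17:30.
Elena ∩ Clara ∩ Jamal ∩ Zane ∩ Nikolai: 10:45-12:15, 16:00-17:30.
Elena ∩ Clara ∩ Jamal ∩ Zane ∩ Nikolai ∩ Ulla: 10:45-12:15, 16:00-17:30.
So the common availability across everyone is 10:45-12:15, 16:00-17:30.
The last common window of at least 75 minutes is 16:00-17:30; a 75-minute meeting can start as late as 16:15 and still end by 17:30.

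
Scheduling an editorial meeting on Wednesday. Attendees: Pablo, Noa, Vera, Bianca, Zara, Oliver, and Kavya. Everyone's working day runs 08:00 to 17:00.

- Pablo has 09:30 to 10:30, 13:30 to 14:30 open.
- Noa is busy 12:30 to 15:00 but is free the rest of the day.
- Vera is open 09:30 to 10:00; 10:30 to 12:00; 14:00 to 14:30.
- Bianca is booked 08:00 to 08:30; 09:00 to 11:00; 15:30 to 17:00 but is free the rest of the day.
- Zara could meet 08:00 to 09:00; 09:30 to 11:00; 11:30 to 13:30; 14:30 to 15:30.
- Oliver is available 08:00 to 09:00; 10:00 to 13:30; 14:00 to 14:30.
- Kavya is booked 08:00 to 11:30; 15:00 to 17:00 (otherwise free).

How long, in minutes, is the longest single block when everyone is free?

0

Pablo free: 09:30-10:30, 13:30-14:30.
Noa free: 08:00-12:30, 15:00-17:00 (invert busy blocks within the working day).
Vera free: 09:30-10:00, 10:30-12:00, 14:00-14:30.
Bianca free: 08:30-09:00, 11:00-15:30 (invert busy blocks within the working day).
Zara free: 08:00-09:00, 09:30-11:00, 11:30-13:30, 14:30-15:30.
Oliver free: 08:00-09:00, 10:00-13:30, 14:00-14:30.
Kavya free: 11:30-15:00 (invert busy blocks within the working day).
Pablo ∩ Noa: 09:30-10:30.
Pablo ∩ Noa ∩ Vera: 09:30-10:00.
Pablo ∩ Noa ∩ Vera ∩ Bianca: ∅.
Pablo ∩ Noa ∩ Vera ∩ Bianca ∩ Zara: ∅.
Pablo ∩ Noa ∩ Vera ∩ Bianca ∩ Zara ∩ Oliver: ∅.
Pablo ∩ Noa ∩ Vera ∩ Bianca ∩ Zara ∩ Oliver ∩ Kavya: ∅.
There is no time when everyone is free.
No common window exists, so the longest block is 0 minutes.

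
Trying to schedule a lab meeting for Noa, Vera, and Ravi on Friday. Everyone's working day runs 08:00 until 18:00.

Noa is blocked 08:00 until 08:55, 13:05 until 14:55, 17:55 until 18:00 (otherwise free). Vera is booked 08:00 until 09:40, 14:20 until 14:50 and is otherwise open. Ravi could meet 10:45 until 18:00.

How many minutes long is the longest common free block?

180

Noa free: 08:55-13:05, 14:55-17:55 (invert busy blocks within the working day).
Vera free: 09:40-14:20, 14:50-18:00 (invert busy blocks within the working day).
Ravi free: 10:45-18:00.
Noa ∩ Vera: 09:40-13:05, 14:55-17:55.
Noa ∩ Vera ∩ Ravi: 10:45-13:05, 14:55-17:55.
So the common availability across everyone is 10:45-13:05, 14:55-17:55.
The longest is 14:55-17:55 at 180 minutes.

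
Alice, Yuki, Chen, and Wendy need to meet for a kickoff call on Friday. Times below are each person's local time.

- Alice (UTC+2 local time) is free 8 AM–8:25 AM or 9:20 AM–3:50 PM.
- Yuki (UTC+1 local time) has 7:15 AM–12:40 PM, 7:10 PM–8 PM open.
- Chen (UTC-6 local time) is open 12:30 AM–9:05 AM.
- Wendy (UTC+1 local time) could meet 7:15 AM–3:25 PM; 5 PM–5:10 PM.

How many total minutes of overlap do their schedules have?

260

Alice in UTC: 06:00-06:25, 07:20-13:50 (subtract 2h to convert from UTC+2).
Yuki in UTC: 06:15-11:40, 18:10-19:00 (subtract 1h to convert from UTC+1).
Chen in UTC: 06:30-15:05 (add 6h to convert from UTC-6).
Wendy in UTC: 06:15-14:25, 16:00-16:10 (subtract 1h to convert from UTC+1).
Alice ∩ Yuki: 06:15-06:25, 07:20-11:40.
Alice ∩ Yuki ∩ Chen: 07:20-11:40.
Alice ∩ Yuki ∩ Chen ∩ Wendy: 07:20-11:40.
That's a single block of 260 minutes.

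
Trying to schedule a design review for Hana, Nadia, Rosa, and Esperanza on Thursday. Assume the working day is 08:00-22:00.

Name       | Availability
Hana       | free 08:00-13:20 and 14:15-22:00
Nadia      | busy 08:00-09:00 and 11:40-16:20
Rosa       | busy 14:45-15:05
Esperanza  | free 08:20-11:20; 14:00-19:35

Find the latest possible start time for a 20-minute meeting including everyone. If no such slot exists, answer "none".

19:15

Hana free: 08:00-13:20, 14:15-22:00.
Nadia free: 09:00-11:40, 16:20-22:00 (invert busy blocks within the working day).
Rosa free: 08:00-14:45, 15:05-22:00 (invert busy blocks within the working day).
Esperanza free: 08:20-11:20, 14:00-19:35.
Hana ∩ Nadia: 09:00-11:40, 16:20-22:00.
Hana ∩ Nadia ∩ Rosa: 09:00-11:40, 16:20-22:00.
Hana ∩ Nadia ∩ Rosa ∩ Esperanza: 09:00-11:20, 16:20-19:35.
The last common window of at least 20 minutes is 16:20-19:35; a 20-minute meeting can start as late as 19:15 and still end by 19:35.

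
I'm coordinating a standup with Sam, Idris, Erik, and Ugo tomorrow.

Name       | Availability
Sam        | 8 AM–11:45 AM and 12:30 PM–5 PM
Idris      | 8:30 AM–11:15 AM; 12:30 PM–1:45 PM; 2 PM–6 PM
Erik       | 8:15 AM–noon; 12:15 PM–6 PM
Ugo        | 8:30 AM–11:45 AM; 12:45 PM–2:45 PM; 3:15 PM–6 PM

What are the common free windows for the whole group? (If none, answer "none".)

08:30-11:15, 12:45-13:45, 14:00-14:45, 15:15-17:00

Sam ∩ Idris: 08:30-11:15, 12:30-13:45, 14:00-17:00.
Sam ∩ Idris ∩ Erik: 08:30-11:15, 12:30-13:45, 14:00-17:00.
Sam ∩ Idris ∩ Erik ∩ Ugo: 08:30-11:15, 12:45-13:45, 14:00-14:45, 15:15-17:00.
So the common availability across everyone is 08:30-11:15, 12:45-13:45, 14:00-14:45, 15:15-17:00.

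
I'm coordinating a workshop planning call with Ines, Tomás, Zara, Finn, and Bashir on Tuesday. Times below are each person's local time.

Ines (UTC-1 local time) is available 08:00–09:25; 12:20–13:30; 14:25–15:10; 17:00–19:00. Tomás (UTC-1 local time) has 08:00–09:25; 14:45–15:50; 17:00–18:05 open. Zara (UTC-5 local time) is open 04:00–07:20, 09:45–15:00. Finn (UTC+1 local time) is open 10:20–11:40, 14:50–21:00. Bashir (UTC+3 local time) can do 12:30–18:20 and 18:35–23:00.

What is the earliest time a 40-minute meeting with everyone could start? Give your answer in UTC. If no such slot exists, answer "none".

Ines in UTC: 09:00-10:25, 13:20-14:30, 15:25-16:10, 18:00-20:00 (add 1h to convert from UTC-1).
Tomás in UTC: 09:00-10:25, 15:45-16:50, 18:00-19:05 (add 1h to convert from UTC-1).
Zara in UTC: 09:00-12:20, 14:45-20:00 (add 5h to convert from UTC-5).
Finn in UTC: 09:20-10:40, 13:50-20:00 (subtract 1h to convert from UTC+1).
Bashir in UTC: 09:30-15:20, 15:35-20:00 (subtract 3h to convert from UTC+3).
Ines ∩ Tomás: 09:00-10:25, 15:45-16:10, 18:00-19:05.
Ines ∩ Tomás ∩ Zara: 09:00-10:25, 15:45-16:10, 18:00-19:05.
Ines ∩ Tomás ∩ Zara ∩ Finn: 09:20-10:25, 15:45-16:10, 18:00-19:05.
Ines ∩ Tomás ∩ Zara ∩ Finn ∩ Bashir: 09:30-10:25, 15:45-16:10, 18:00-19:05.
Those are the intersection windows.
The first common window of at least 40 minutes is 09:30-10:25, so the earliest start is 09:30.

09:30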